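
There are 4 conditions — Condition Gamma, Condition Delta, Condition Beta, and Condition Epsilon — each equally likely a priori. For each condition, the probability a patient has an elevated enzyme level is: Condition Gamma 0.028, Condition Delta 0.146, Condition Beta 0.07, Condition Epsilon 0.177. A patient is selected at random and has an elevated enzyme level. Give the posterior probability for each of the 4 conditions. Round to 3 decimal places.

Condition Gamma 0.067, Condition Delta 0.347, Condition Beta 0.166, Condition Epsilon 0.420

Since the prior is uniform, the posterior is proportional to the likelihood:
  Condition Gamma: 0.028
  Condition Delta: 0.146
  Condition Beta: 0.07
  Condition Epsilon: 0.177
Normalizing constant = 0.421.
P(Condition Gamma | elevated) = 0.028/0.421 ≈ 0.067
P(Condition Delta | elevated) = 0.146/0.421 ≈ 0.347
P(Condition Beta | elevated) = 0.07/0.421 ≈ 0.166
P(Condition Epsilon | elevated) = 0.177/0.421 ≈ 0.420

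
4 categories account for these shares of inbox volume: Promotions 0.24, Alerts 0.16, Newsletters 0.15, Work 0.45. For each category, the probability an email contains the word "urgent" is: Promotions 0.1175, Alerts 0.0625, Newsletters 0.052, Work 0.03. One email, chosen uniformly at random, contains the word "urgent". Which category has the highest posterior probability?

Compute prior × likelihood for every hypothesis:
  Promotions: 0.24 × 0.1175 = 0.0282
  Alerts: 0.16 × 0.0625 = 0.01
  Newsletters: 0.15 × 0.052 = 0.0078
  Work: 0.45 × 0.03 = 0.0135
Total = 0.0595.
Largest term belongs to Promotions, so Promotions is most probable.

Promotions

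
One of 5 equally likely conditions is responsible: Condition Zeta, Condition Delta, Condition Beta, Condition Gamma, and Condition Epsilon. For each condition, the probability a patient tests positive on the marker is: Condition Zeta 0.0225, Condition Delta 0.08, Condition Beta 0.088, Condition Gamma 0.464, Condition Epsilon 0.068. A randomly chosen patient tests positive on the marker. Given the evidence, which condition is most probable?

With a uniform prior (1/5 each), posterior ∝ likelihood:
  Condition Zeta: 0.0225
  Condition Delta: 0.08
  Condition Beta: 0.088
  Condition Gamma: 0.464
  Condition Epsilon: 0.068
Total = 0.7225.
Largest term belongs to Condition Gamma, so Condition Gamma is most probable.

Condition Gamma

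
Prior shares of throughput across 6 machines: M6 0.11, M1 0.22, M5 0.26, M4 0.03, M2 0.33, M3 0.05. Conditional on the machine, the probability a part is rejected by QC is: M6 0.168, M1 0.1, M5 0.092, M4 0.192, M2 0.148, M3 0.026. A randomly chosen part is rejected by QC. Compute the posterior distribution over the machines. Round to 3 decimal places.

M6 0.154, M1 0.183, M5 0.199, M4 0.048, M2 0.406, M3 0.011

Prior × likelihood for each hypothesis:
  M6: 0.11 × 0.168 = 0.01848
  M1: 0.22 × 0.1 = 0.022
  M5: 0.26 × 0.092 = 0.02392
  M4: 0.03 × 0.192 = 0.00576
  M2: 0.33 × 0.148 = 0.04884
  M3: 0.05 × 0.026 = 0.0013
Sum = 0.1203.
P(M6 | rejected) = 0.01848/0.1203 ≈ 0.154
P(M1 | rejected) = 0.022/0.1203 ≈ 0.183
P(M5 | rejected) = 0.02392/0.1203 ≈ 0.199
P(M4 | rejected) = 0.00576/0.1203 ≈ 0.048
P(M2 | rejected) = 0.04884/0.1203 ≈ 0.406
P(M3 | rejected) = 0.0013/0.1203 ≈ 0.011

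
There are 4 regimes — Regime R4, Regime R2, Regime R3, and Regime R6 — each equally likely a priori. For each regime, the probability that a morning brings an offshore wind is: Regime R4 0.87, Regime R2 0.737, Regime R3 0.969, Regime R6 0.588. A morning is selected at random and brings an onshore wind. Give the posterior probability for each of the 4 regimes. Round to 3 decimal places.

Taking complements, P(onshore | each) = Regime R4 0.13, Regime R2 0.263, Regime R3 0.031, Regime R6 0.412.
With a uniform prior (1/4 each), posterior ∝ likelihood:
  Regime R4: 0.13
  Regime R2: 0.263
  Regime R3: 0.031
  Regime R6: 0.412
Total = 0.836.
P(Regime R4 | onshore) = 0.13/0.836 ≈ 0.156
P(Regime R2 | onshore) = 0.263/0.836 ≈ 0.315
P(Regime R3 | onshore) = 0.031/0.836 ≈ 0.037
P(Regime R6 | onshore) = 0.412/0.836 ≈ 0.493

Regime R4 0.156, Regime R2 0.315, Regime R3 0.037, Regime R6 0.493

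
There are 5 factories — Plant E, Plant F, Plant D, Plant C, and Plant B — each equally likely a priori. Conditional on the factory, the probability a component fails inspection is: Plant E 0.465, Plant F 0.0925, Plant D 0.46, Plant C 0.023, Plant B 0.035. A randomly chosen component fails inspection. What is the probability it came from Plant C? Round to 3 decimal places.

0.021

With a uniform prior (1/5 each), posterior ∝ likelihood:
  Plant E: 0.465
  Plant F: 0.0925
  Plant D: 0.46
  Plant C: 0.023
  Plant B: 0.035
Total = 1.0755.
P(Plant C | evidence) = 0.023 / 1.0755 ≈ 0.021.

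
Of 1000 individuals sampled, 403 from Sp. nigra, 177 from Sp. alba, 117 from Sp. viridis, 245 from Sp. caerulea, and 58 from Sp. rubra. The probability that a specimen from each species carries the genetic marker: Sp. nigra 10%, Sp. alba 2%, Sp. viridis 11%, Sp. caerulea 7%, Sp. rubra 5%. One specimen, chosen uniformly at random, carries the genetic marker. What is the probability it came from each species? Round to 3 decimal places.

By Bayes' rule, posterior ∝ prior × likelihood:
  Sp. nigra: 0.403 × 0.1 = 0.0403
  Sp. alba: 0.177 × 0.02 = 0.00354
  Sp. viridis: 0.117 × 0.11 = 0.01287
  Sp. caerulea: 0.245 × 0.07 = 0.01715
  Sp. rubra: 0.058 × 0.05 = 0.0029
Sum = 0.07676.
P(Sp. nigra | marker) = 0.0403/0.07676 ≈ 0.525
P(Sp. alba | marker) = 0.00354/0.07676 ≈ 0.046
P(Sp. viridis | marker) = 0.01287/0.07676 ≈ 0.168
P(Sp. caerulea | marker) = 0.01715/0.07676 ≈ 0.223
P(Sp. rubra | marker) = 0.0029/0.07676 ≈ 0.038

Sp. nigra 0.525, Sp. alba 0.046, Sp. viridis 0.168, Sp. caerulea 0.223, Sp. rubra 0.038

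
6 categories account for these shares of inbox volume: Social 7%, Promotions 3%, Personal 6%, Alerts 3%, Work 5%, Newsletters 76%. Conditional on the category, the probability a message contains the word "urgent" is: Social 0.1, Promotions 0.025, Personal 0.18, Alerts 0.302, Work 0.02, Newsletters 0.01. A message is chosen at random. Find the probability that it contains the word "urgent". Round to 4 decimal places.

0.0362

Compute prior × likelihood for every hypothesis:
  Social: 0.07 × 0.1 = 0.007
  Promotions: 0.03 × 0.025 = 0.00075
  Personal: 0.06 × 0.18 = 0.0108
  Alerts: 0.03 × 0.302 = 0.00906
  Work: 0.05 × 0.02 = 0.001
  Newsletters: 0.76 × 0.01 = 0.0076
P(urgent-flag) = 0.007 + 0.00075 + 0.0108 + 0.00906 + 0.001 + 0.0076 = 0.03621 → 0.0362.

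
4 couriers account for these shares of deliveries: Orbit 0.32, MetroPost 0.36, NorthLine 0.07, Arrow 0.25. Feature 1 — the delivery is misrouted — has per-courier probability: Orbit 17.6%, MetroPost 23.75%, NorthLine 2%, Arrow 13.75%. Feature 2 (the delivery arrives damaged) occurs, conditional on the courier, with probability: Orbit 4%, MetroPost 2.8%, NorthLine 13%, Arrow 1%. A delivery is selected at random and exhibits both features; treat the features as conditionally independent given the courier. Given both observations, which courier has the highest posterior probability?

MetroPost

By Bayes' rule, posterior ∝ prior × likelihood:
  Orbit: 0.32 × 0.176 × 0.04 = 0.0022528
  MetroPost: 0.36 × 0.2375 × 0.028 = 0.002394
  NorthLine: 0.07 × 0.02 × 0.13 = 0.000182
  Arrow: 0.25 × 0.1375 × 0.01 = 0.00034375
Normalizing constant = 0.00517255.
Largest term belongs to MetroPost, so MetroPost is most probable.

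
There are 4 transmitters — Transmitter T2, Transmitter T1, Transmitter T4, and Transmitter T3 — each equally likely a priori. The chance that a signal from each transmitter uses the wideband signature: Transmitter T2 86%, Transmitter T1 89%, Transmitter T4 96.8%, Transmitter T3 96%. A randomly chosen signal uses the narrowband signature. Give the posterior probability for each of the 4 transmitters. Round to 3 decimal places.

Transmitter T2 0.435, Transmitter T1 0.342, Transmitter T4 0.099, Transmitter T3 0.124

Taking complements, P(narrowband | each) = Transmitter T2 0.14, Transmitter T1 0.11, Transmitter T4 0.032, Transmitter T3 0.04.
With a uniform prior (1/4 each), posterior ∝ likelihood:
  Transmitter T2: 0.14
  Transmitter T1: 0.11
  Transmitter T4: 0.032
  Transmitter T3: 0.04
Normalizing constant = 0.322.
P(Transmitter T2 | narrowband) = 0.14/0.322 ≈ 0.435
P(Transmitter T1 | narrowband) = 0.11/0.322 ≈ 0.342
P(Transmitter T4 | narrowband) = 0.032/0.322 ≈ 0.099
P(Transmitter T3 | narrowband) = 0.04/0.322 ≈ 0.124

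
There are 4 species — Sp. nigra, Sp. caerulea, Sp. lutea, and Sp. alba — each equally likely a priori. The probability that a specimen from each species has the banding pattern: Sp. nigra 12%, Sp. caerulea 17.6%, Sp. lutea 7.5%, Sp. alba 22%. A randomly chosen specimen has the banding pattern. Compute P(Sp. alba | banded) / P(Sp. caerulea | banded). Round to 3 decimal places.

1.250

With a uniform prior (1/4 each), posterior ∝ likelihood:
  Sp. nigra: 0.12
  Sp. caerulea: 0.176
  Sp. lutea: 0.075
  Sp. alba: 0.22
Normalizing constant = 0.591.
The ratio is 0.22 / 0.176 (the normalizer cancels) = 1.250.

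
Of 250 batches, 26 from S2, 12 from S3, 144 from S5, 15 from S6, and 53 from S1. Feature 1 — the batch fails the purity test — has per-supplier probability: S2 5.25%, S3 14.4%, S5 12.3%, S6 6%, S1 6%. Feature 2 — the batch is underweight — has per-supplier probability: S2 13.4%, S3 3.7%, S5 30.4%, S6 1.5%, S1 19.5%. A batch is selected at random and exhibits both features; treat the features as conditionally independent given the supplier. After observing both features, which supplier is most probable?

S5

Unnormalized posteriors (prior × likelihood):
  S2: 0.104 × 0.0525 × 0.134 = 0.00073164
  S3: 0.048 × 0.144 × 0.037 = 0.000255744
  S5: 0.576 × 0.123 × 0.304 = 0.021537792
  S6: 0.06 × 0.06 × 0.015 = 0.000054
  S1: 0.212 × 0.06 × 0.195 = 0.0024804
Sum = 0.025059576.
Largest term belongs to S5, so S5 is most probable.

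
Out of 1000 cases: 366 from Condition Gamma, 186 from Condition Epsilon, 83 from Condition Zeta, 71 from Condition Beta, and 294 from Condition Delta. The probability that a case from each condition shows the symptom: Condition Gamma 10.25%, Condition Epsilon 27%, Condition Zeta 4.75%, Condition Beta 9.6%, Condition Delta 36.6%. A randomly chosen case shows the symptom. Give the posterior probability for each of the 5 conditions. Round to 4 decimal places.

Condition Gamma 0.1820, Condition Epsilon 0.2437, Condition Zeta 0.0191, Condition Beta 0.0331, Condition Delta 0.5221

Unnormalized posteriors (prior × likelihood):
  Condition Gamma: 0.366 × 0.1025 = 0.037515
  Condition Epsilon: 0.186 × 0.27 = 0.05022
  Condition Zeta: 0.083 × 0.0475 = 0.0039425
  Condition Beta: 0.071 × 0.096 = 0.006816
  Condition Delta: 0.294 × 0.366 = 0.107604
Total = 0.2060975.
P(Condition Gamma | symptomatic) = 0.037515/0.2060975 ≈ 0.1820
P(Condition Epsilon | symptomatic) = 0.05022/0.2060975 ≈ 0.2437
P(Condition Zeta | symptomatic) = 0.0039425/0.2060975 ≈ 0.0191
P(Condition Beta | symptomatic) = 0.006816/0.2060975 ≈ 0.0331
P(Condition Delta | symptomatic) = 0.107604/0.2060975 ≈ 0.5221
(Check: 0.1820+0.2437+0.0191+0.0331+0.5221 = 1.0000.)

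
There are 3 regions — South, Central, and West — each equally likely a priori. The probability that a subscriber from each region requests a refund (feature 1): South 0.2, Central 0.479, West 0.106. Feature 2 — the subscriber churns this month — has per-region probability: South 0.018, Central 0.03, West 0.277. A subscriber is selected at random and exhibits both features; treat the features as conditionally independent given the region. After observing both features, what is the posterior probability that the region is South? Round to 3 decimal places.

0.076

With a uniform prior (1/3 each), posterior ∝ likelihood:
  South: 0.2 × 0.018 = 0.0036
  Central: 0.479 × 0.03 = 0.01437
  West: 0.106 × 0.277 = 0.029362
Normalizing constant = 0.047332.
P(South | evidence) = 0.0036 / 0.047332 ≈ 0.076.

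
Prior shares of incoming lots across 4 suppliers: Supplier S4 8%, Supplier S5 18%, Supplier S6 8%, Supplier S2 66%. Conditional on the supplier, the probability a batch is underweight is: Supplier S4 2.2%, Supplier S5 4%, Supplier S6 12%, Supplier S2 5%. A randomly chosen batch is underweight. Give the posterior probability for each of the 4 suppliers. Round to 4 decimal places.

Supplier S4 0.0341, Supplier S5 0.1396, Supplier S6 0.1862, Supplier S2 0.6400

By Bayes' rule, posterior ∝ prior × likelihood:
  Supplier S4: 0.08 × 0.022 = 0.00176
  Supplier S5: 0.18 × 0.04 = 0.0072
  Supplier S6: 0.08 × 0.12 = 0.0096
  Supplier S2: 0.66 × 0.05 = 0.033
Total = 0.05156.
P(Supplier S4 | underweight) = 0.00176/0.05156 ≈ 0.0341
P(Supplier S5 | underweight) = 0.0072/0.05156 ≈ 0.1396
P(Supplier S6 | underweight) = 0.0096/0.05156 ≈ 0.1862
P(Supplier S2 | underweight) = 0.033/0.05156 ≈ 0.6400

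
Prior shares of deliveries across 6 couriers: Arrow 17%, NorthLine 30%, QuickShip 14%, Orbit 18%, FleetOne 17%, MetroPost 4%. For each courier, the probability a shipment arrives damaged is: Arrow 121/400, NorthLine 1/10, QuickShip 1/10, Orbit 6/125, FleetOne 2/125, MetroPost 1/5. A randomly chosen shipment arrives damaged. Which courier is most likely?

By Bayes' rule, posterior ∝ prior × likelihood:
  Arrow: 0.17 × 0.3025 = 0.051425
  NorthLine: 0.3 × 0.1 = 0.03
  QuickShip: 0.14 × 0.1 = 0.014
  Orbit: 0.18 × 0.048 = 0.00864
  FleetOne: 0.17 × 0.016 = 0.00272
  MetroPost: 0.04 × 0.2 = 0.008
Normalizing constant = 0.114785.
Largest term belongs to Arrow, so Arrow is most probable.

Arrow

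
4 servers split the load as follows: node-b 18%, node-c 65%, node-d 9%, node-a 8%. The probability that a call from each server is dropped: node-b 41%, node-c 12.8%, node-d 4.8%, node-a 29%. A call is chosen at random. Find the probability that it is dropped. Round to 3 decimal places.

Unnormalized posteriors (prior × likelihood):
  node-b: 0.18 × 0.41 = 0.0738
  node-c: 0.65 × 0.128 = 0.0832
  node-d: 0.09 × 0.048 = 0.00432
  node-a: 0.08 × 0.29 = 0.0232
P(dropped) = 0.0738 + 0.0832 + 0.00432 + 0.0232 = 0.18452 → 0.185.

0.185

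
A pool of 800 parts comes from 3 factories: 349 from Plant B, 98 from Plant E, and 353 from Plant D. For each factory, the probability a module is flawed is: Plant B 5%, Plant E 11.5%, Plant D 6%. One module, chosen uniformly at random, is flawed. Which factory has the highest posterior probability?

By Bayes' rule, posterior ∝ prior × likelihood:
  Plant B: 0.43625 × 0.05 = 0.0218125
  Plant E: 0.1225 × 0.115 = 0.0140875
  Plant D: 0.44125 × 0.06 = 0.026475
Sum = 0.062375.
Largest term belongs to Plant D, so Plant D is most probable.

Plant D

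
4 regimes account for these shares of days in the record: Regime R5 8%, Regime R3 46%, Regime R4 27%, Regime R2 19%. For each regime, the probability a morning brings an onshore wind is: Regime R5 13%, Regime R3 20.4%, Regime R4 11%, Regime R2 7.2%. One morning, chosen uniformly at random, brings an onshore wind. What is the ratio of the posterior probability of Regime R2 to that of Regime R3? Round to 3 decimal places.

Compute prior × likelihood for every hypothesis:
  Regime R5: 0.08 × 0.13 = 0.0104
  Regime R3: 0.46 × 0.204 = 0.09384
  Regime R4: 0.27 × 0.11 = 0.0297
  Regime R2: 0.19 × 0.072 = 0.01368
Normalizing constant = 0.14762.
The ratio is 0.01368 / 0.09384 (the normalizer cancels) = 0.146.

0.146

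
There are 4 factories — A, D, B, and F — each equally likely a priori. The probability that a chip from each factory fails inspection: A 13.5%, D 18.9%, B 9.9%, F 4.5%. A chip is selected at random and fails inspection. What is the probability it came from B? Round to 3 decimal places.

0.212

Since the prior is uniform, the posterior is proportional to the likelihood:
  A: 0.135
  D: 0.189
  B: 0.099
  F: 0.045
Sum = 0.468.
P(B | evidence) = 0.099 / 0.468 ≈ 0.212.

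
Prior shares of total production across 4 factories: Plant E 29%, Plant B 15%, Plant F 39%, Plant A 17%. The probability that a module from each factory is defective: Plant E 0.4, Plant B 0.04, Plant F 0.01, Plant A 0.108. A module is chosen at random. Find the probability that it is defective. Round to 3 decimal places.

By Bayes' rule, posterior ∝ prior × likelihood:
  Plant E: 0.29 × 0.4 = 0.116
  Plant B: 0.15 × 0.04 = 0.006
  Plant F: 0.39 × 0.01 = 0.0039
  Plant A: 0.17 × 0.108 = 0.01836
P(defective) = 0.116 + 0.006 + 0.0039 + 0.01836 = 0.14426 → 0.144.

0.144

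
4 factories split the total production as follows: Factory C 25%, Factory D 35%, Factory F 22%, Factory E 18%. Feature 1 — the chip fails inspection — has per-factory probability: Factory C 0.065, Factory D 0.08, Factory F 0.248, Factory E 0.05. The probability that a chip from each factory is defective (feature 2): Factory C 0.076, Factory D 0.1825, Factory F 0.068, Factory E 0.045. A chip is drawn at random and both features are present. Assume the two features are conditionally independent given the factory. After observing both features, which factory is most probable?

By Bayes' rule, posterior ∝ prior × likelihood:
  Factory C: 0.25 × 0.065 × 0.076 = 0.001235
  Factory D: 0.35 × 0.08 × 0.1825 = 0.00511
  Factory F: 0.22 × 0.248 × 0.068 = 0.00371008
  Factory E: 0.18 × 0.05 × 0.045 = 0.000405
Total = 0.01046008.
Largest term belongs to Factory D, so Factory D is most probable.

Factory D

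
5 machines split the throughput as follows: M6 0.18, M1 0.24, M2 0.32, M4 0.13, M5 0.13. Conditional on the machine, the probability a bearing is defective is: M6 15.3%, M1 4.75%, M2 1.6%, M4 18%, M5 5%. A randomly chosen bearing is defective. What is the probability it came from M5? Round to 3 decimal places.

By Bayes' rule, posterior ∝ prior × likelihood:
  M6: 0.18 × 0.153 = 0.02754
  M1: 0.24 × 0.0475 = 0.0114
  M2: 0.32 × 0.016 = 0.00512
  M4: 0.13 × 0.18 = 0.0234
  M5: 0.13 × 0.05 = 0.0065
Total = 0.07396.
P(M5 | evidence) = 0.0065 / 0.07396 ≈ 0.088.

0.088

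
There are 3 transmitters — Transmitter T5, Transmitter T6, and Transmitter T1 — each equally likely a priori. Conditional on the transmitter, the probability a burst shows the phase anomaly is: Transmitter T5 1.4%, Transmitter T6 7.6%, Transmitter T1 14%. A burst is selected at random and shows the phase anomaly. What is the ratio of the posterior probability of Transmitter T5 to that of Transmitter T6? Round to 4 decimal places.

0.1842

Since the prior is uniform, the posterior is proportional to the likelihood:
  Transmitter T5: 0.014
  Transmitter T6: 0.076
  Transmitter T1: 0.14
Sum = 0.23.
The ratio is 0.014 / 0.076 (the normalizer cancels) = 0.1842.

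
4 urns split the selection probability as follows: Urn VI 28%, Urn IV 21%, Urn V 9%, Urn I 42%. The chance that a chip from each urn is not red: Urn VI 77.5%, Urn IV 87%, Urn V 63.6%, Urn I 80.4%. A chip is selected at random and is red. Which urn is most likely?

Urn I

Taking complements, P(red | each) = Urn VI 0.225, Urn IV 0.13, Urn V 0.364, Urn I 0.196.
Prior × likelihood for each hypothesis:
  Urn VI: 0.28 × 0.225 = 0.063
  Urn IV: 0.21 × 0.13 = 0.0273
  Urn V: 0.09 × 0.364 = 0.03276
  Urn I: 0.42 × 0.196 = 0.08232
Sum = 0.20538.
Largest term belongs to Urn I, so Urn I is most probable.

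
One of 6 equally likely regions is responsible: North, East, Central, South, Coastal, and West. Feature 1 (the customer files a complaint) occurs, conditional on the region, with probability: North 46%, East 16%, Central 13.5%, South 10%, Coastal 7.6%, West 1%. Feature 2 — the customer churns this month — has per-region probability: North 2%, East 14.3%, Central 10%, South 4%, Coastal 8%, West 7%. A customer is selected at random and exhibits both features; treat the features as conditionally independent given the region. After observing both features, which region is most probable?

East

Since the prior is uniform, the posterior is proportional to the likelihood:
  North: 0.46 × 0.02 = 0.0092
  East: 0.16 × 0.143 = 0.02288
  Central: 0.135 × 0.1 = 0.0135
  South: 0.1 × 0.04 = 0.004
  Coastal: 0.076 × 0.08 = 0.00608
  West: 0.01 × 0.07 = 0.0007
Sum = 0.05636.
Largest term belongs to East, so East is most probable.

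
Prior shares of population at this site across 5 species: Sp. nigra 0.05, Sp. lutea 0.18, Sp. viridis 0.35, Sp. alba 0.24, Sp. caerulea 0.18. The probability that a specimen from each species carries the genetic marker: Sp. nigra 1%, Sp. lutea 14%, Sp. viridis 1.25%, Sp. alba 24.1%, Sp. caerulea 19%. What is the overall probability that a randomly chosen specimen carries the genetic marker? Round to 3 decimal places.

Unnormalized posteriors (prior × likelihood):
  Sp. nigra: 0.05 × 0.01 = 0.0005
  Sp. lutea: 0.18 × 0.14 = 0.0252
  Sp. viridis: 0.35 × 0.0125 = 0.004375
  Sp. alba: 0.24 × 0.241 = 0.05784
  Sp. caerulea: 0.18 × 0.19 = 0.0342
P(marker) = 0.0005 + 0.0252 + 0.004375 + 0.05784 + 0.0342 = 0.122115 → 0.122.

0.122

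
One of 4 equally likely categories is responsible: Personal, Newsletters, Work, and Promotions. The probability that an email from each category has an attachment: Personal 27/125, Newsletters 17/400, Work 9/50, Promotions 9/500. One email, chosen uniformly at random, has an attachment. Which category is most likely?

Since the prior is uniform, the posterior is proportional to the likelihood:
  Personal: 0.216
  Newsletters: 0.0425
  Work: 0.18
  Promotions: 0.018
Sum = 0.4565.
Largest term belongs to Personal, so Personal is most probable.

Personal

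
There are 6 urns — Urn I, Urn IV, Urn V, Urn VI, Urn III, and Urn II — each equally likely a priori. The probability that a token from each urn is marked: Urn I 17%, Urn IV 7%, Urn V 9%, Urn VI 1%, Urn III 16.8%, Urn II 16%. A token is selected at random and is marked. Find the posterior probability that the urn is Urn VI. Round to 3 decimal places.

With a uniform prior (1/6 each), posterior ∝ likelihood:
  Urn I: 0.17
  Urn IV: 0.07
  Urn V: 0.09
  Urn VI: 0.01
  Urn III: 0.168
  Urn II: 0.16
Normalizing constant = 0.668.
P(Urn VI | evidence) = 0.01 / 0.668 ≈ 0.015.

0.015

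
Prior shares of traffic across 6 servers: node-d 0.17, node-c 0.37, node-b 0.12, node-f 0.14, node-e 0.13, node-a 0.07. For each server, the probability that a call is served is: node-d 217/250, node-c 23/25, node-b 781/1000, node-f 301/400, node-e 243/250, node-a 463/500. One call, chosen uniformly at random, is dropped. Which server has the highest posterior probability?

Taking complements, P(dropped | each) = node-d 0.132, node-c 0.08, node-b 0.219, node-f 0.2475, node-e 0.028, node-a 0.074.
Unnormalized posteriors (prior × likelihood):
  node-d: 0.17 × 0.132 = 0.02244
  node-c: 0.37 × 0.08 = 0.0296
  node-b: 0.12 × 0.219 = 0.02628
  node-f: 0.14 × 0.2475 = 0.03465
  node-e: 0.13 × 0.028 = 0.00364
  node-a: 0.07 × 0.074 = 0.00518
Sum = 0.12179.
Largest term belongs to node-f, so node-f is most probable.

node-f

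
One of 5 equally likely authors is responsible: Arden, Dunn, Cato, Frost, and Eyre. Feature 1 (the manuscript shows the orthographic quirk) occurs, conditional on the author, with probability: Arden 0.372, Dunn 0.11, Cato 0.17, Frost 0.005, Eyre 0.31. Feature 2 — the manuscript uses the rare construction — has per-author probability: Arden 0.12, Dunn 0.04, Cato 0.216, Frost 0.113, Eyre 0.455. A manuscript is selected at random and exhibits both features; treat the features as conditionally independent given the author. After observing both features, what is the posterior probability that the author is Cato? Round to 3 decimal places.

Since the prior is uniform, the posterior is proportional to the likelihood:
  Arden: 0.372 × 0.12 = 0.04464
  Dunn: 0.11 × 0.04 = 0.0044
  Cato: 0.17 × 0.216 = 0.03672
  Frost: 0.005 × 0.113 = 0.000565
  Eyre: 0.31 × 0.455 = 0.14105
Total = 0.227375.
P(Cato | evidence) = 0.03672 / 0.227375 ≈ 0.161.

0.161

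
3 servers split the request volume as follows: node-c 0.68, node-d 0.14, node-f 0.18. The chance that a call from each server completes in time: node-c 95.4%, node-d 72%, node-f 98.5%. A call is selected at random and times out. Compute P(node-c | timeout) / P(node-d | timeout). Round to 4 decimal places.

0.7980

Taking complements, P(timeout | each) = node-c 0.046, node-d 0.28, node-f 0.015.
Unnormalized posteriors (prior × likelihood):
  node-c: 0.68 × 0.046 = 0.03128
  node-d: 0.14 × 0.28 = 0.0392
  node-f: 0.18 × 0.015 = 0.0027
Total = 0.07318.
The ratio is 0.03128 / 0.0392 (the normalizer cancels) = 0.7980.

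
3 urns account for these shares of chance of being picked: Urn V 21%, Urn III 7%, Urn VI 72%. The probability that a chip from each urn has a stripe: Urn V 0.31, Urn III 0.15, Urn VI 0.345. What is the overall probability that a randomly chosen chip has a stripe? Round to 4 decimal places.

0.3240

Compute prior × likelihood for every hypothesis:
  Urn V: 0.21 × 0.31 = 0.0651
  Urn III: 0.07 × 0.15 = 0.0105
  Urn VI: 0.72 × 0.345 = 0.2484
P(striped) = 0.0651 + 0.0105 + 0.2484 = 0.324 → 0.3240.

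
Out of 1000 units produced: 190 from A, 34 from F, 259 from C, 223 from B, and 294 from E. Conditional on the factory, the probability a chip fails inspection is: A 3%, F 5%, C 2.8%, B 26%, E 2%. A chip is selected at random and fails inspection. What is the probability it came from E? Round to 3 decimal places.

Prior × likelihood for each hypothesis:
  A: 0.19 × 0.03 = 0.0057
  F: 0.034 × 0.05 = 0.0017
  C: 0.259 × 0.028 = 0.007252
  B: 0.223 × 0.26 = 0.05798
  E: 0.294 × 0.02 = 0.00588
Sum = 0.078512.
P(E | evidence) = 0.00588 / 0.078512 ≈ 0.075.

0.075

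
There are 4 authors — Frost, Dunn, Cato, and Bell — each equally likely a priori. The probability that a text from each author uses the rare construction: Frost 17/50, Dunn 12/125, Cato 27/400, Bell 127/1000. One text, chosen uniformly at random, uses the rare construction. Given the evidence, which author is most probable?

Frost

Since the prior is uniform, the posterior is proportional to the likelihood:
  Frost: 0.34
  Dunn: 0.096
  Cato: 0.0675
  Bell: 0.127
Sum = 0.6305.
Largest term belongs to Frost, so Frost is most probable.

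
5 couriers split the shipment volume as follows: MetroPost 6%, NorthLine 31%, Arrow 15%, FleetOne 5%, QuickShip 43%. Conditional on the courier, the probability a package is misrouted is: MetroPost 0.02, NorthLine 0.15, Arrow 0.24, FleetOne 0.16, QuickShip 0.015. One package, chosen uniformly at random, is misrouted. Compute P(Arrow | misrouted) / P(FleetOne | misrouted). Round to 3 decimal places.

By Bayes' rule, posterior ∝ prior × likelihood:
  MetroPost: 0.06 × 0.02 = 0.0012
  NorthLine: 0.31 × 0.15 = 0.0465
  Arrow: 0.15 × 0.24 = 0.036
  FleetOne: 0.05 × 0.16 = 0.008
  QuickShip: 0.43 × 0.015 = 0.00645
Total = 0.09815.
The ratio is 0.036 / 0.008 (the normalizer cancels) = 4.500.

4.500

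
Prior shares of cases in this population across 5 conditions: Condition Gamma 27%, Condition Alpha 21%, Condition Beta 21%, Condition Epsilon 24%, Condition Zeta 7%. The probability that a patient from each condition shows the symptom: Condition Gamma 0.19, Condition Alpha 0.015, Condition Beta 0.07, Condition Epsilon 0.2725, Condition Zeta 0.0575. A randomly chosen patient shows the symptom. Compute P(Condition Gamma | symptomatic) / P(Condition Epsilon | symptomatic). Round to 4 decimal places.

0.7844

Unnormalized posteriors (prior × likelihood):
  Condition Gamma: 0.27 × 0.19 = 0.0513
  Condition Alpha: 0.21 × 0.015 = 0.00315
  Condition Beta: 0.21 × 0.07 = 0.0147
  Condition Epsilon: 0.24 × 0.2725 = 0.0654
  Condition Zeta: 0.07 × 0.0575 = 0.004025
Total = 0.138575.
The ratio is 0.0513 / 0.0654 (the normalizer cancels) = 0.7844.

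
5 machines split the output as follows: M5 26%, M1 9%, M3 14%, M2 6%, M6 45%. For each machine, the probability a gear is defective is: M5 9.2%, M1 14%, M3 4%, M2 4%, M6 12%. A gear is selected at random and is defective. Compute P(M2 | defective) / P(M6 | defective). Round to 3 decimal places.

0.044

Unnormalized posteriors (prior × likelihood):
  M5: 0.26 × 0.092 = 0.02392
  M1: 0.09 × 0.14 = 0.0126
  M3: 0.14 × 0.04 = 0.0056
  M2: 0.06 × 0.04 = 0.0024
  M6: 0.45 × 0.12 = 0.054
Total = 0.09852.
The ratio is 0.0024 / 0.054 (the normalizer cancels) = 0.044.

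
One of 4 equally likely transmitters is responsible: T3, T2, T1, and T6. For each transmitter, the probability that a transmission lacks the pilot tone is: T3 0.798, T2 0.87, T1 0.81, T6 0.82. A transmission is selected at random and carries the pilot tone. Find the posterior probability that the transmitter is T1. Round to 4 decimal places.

Taking complements, P(pilot | each) = T3 0.202, T2 0.13, T1 0.19, T6 0.18.
Since the prior is uniform, the posterior is proportional to the likelihood:
  T3: 0.202
  T2: 0.13
  T1: 0.19
  T6: 0.18
Normalizing constant = 0.702.
P(T1 | evidence) = 0.19 / 0.702 ≈ 0.2707.

0.2707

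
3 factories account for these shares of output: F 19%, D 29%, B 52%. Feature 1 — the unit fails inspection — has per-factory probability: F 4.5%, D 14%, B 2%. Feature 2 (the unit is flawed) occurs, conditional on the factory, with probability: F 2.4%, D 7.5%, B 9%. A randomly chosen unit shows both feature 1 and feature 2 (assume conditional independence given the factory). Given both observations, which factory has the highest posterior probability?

Compute prior × likelihood for every hypothesis:
  F: 0.19 × 0.045 × 0.024 = 0.0002052
  D: 0.29 × 0.14 × 0.075 = 0.003045
  B: 0.52 × 0.02 × 0.09 = 0.000936
Total = 0.0041862.
Largest term belongs to D, so D is most probable.

D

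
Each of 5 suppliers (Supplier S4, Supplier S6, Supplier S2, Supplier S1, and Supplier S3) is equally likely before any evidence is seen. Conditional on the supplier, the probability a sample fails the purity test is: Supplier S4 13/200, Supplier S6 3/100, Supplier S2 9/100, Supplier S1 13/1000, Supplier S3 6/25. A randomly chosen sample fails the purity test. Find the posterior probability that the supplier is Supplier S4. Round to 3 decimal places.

0.148

With a uniform prior (1/5 each), posterior ∝ likelihood:
  Supplier S4: 0.065
  Supplier S6: 0.03
  Supplier S2: 0.09
  Supplier S1: 0.013
  Supplier S3: 0.24
Total = 0.438.
P(Supplier S4 | evidence) = 0.065 / 0.438 ≈ 0.148.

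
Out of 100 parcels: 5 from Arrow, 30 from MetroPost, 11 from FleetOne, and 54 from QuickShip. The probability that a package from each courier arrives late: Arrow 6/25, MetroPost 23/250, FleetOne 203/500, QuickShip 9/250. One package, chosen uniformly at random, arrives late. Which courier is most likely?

By Bayes' rule, posterior ∝ prior × likelihood:
  Arrow: 0.05 × 0.24 = 0.012
  MetroPost: 0.3 × 0.092 = 0.0276
  FleetOne: 0.11 × 0.406 = 0.04466
  QuickShip: 0.54 × 0.036 = 0.01944
Total = 0.1037.
Largest term belongs to FleetOne, so FleetOne is most probable.

FleetOne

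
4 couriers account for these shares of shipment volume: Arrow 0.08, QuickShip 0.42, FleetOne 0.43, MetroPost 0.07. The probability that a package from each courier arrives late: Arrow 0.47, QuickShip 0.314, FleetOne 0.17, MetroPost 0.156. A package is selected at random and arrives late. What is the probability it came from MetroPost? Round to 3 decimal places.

By Bayes' rule, posterior ∝ prior × likelihood:
  Arrow: 0.08 × 0.47 = 0.0376
  QuickShip: 0.42 × 0.314 = 0.13188
  FleetOne: 0.43 × 0.17 = 0.0731
  MetroPost: 0.07 × 0.156 = 0.01092
Total = 0.2535.
P(MetroPost | evidence) = 0.01092 / 0.2535 ≈ 0.043.

0.043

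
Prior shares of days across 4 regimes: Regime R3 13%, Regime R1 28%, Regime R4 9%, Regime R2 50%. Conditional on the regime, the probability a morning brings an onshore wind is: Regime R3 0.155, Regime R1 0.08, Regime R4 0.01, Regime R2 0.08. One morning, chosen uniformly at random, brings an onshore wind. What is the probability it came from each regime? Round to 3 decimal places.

Unnormalized posteriors (prior × likelihood):
  Regime R3: 0.13 × 0.155 = 0.02015
  Regime R1: 0.28 × 0.08 = 0.0224
  Regime R4: 0.09 × 0.01 = 0.0009
  Regime R2: 0.5 × 0.08 = 0.04
Total = 0.08345.
P(Regime R3 | onshore) = 0.02015/0.08345 ≈ 0.241
P(Regime R1 | onshore) = 0.0224/0.08345 ≈ 0.268
P(Regime R4 | onshore) = 0.0009/0.08345 ≈ 0.011
P(Regime R2 | onshore) = 0.04/0.08345 ≈ 0.479
(Check: 0.241+0.268+0.011+0.479 = 0.999.)

Regime R3 0.241, Regime R1 0.268, Regime R4 0.011, Regime R2 0.479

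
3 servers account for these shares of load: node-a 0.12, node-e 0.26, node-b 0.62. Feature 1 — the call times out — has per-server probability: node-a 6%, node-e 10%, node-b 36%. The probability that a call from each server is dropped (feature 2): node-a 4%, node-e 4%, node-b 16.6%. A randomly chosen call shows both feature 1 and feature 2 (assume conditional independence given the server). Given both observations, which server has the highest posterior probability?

node-b

Unnormalized posteriors (prior × likelihood):
  node-a: 0.12 × 0.06 × 0.04 = 0.000288
  node-e: 0.26 × 0.1 × 0.04 = 0.00104
  node-b: 0.62 × 0.36 × 0.166 = 0.0370512
Normalizing constant = 0.0383792.
Largest term belongs to node-b, so node-b is most probable.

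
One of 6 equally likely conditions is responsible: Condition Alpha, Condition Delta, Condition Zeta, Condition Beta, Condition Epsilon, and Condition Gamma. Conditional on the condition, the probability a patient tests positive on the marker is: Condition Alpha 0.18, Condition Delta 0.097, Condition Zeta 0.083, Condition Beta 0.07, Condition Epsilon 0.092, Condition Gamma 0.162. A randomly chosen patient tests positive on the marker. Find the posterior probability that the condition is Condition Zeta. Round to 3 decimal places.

0.121

With a uniform prior (1/6 each), posterior ∝ likelihood:
  Condition Alpha: 0.18
  Condition Delta: 0.097
  Condition Zeta: 0.083
  Condition Beta: 0.07
  Condition Epsilon: 0.092
  Condition Gamma: 0.162
Total = 0.684.
P(Condition Zeta | evidence) = 0.083 / 0.684 ≈ 0.121.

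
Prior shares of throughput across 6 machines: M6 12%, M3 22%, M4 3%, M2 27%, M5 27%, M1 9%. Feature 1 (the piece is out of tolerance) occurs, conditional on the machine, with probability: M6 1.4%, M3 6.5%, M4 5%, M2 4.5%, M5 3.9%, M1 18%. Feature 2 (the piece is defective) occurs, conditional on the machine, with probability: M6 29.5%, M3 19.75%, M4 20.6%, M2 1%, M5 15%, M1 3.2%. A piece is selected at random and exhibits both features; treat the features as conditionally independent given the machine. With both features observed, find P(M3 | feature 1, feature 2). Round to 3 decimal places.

0.483

Unnormalized posteriors (prior × likelihood):
  M6: 0.12 × 0.014 × 0.295 = 0.0004956
  M3: 0.22 × 0.065 × 0.1975 = 0.00282425
  M4: 0.03 × 0.05 × 0.206 = 0.000309
  M2: 0.27 × 0.045 × 0.01 = 0.0001215
  M5: 0.27 × 0.039 × 0.15 = 0.0015795
  M1: 0.09 × 0.18 × 0.032 = 0.0005184
Total = 0.00584825.
P(M3 | evidence) = 0.00282425 / 0.00584825 ≈ 0.483.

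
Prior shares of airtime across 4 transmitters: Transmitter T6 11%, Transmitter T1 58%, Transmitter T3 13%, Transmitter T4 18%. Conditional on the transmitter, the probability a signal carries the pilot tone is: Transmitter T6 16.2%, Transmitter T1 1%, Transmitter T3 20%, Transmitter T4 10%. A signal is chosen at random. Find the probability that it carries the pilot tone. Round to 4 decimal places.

By Bayes' rule, posterior ∝ prior × likelihood:
  Transmitter T6: 0.11 × 0.162 = 0.01782
  Transmitter T1: 0.58 × 0.01 = 0.0058
  Transmitter T3: 0.13 × 0.2 = 0.026
  Transmitter T4: 0.18 × 0.1 = 0.018
P(pilot) = 0.01782 + 0.0058 + 0.026 + 0.018 = 0.06762 → 0.0676.

0.0676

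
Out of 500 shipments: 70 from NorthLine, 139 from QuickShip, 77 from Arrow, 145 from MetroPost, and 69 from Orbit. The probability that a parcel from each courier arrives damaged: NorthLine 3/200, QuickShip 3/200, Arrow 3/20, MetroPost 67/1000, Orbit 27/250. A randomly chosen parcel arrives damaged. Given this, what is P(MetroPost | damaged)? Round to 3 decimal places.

0.305

Compute prior × likelihood for every hypothesis:
  NorthLine: 0.14 × 0.015 = 0.0021
  QuickShip: 0.278 × 0.015 = 0.00417
  Arrow: 0.154 × 0.15 = 0.0231
  MetroPost: 0.29 × 0.067 = 0.01943
  Orbit: 0.138 × 0.108 = 0.014904
Normalizing constant = 0.063704.
P(MetroPost | evidence) = 0.01943 / 0.063704 ≈ 0.305.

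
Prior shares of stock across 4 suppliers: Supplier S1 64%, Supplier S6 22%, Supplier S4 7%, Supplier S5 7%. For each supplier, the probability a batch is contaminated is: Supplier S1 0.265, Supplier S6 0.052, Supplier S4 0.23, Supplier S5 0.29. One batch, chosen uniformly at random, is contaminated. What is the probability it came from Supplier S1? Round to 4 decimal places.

By Bayes' rule, posterior ∝ prior × likelihood:
  Supplier S1: 0.64 × 0.265 = 0.1696
  Supplier S6: 0.22 × 0.052 = 0.01144
  Supplier S4: 0.07 × 0.23 = 0.0161
  Supplier S5: 0.07 × 0.29 = 0.0203
Sum = 0.21744.
P(Supplier S1 | evidence) = 0.1696 / 0.21744 ≈ 0.7800.

0.7800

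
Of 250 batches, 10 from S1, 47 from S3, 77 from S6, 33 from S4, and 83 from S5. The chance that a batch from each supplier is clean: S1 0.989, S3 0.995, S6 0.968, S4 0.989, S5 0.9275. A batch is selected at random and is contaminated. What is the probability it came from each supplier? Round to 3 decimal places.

S1 0.012, S3 0.026, S6 0.268, S4 0.040, S5 0.655

Taking complements, P(contaminated | each) = S1 0.011, S3 0.005, S6 0.032, S4 0.011, S5 0.0725.
By Bayes' rule, posterior ∝ prior × likelihood:
  S1: 0.04 × 0.011 = 0.00044
  S3: 0.188 × 0.005 = 0.00094
  S6: 0.308 × 0.032 = 0.009856
  S4: 0.132 × 0.011 = 0.001452
  S5: 0.332 × 0.0725 = 0.02407
Sum = 0.036758.
P(S1 | contaminated) = 0.00044/0.036758 ≈ 0.012
P(S3 | contaminated) = 0.00094/0.036758 ≈ 0.026
P(S6 | contaminated) = 0.009856/0.036758 ≈ 0.268
P(S4 | contaminated) = 0.001452/0.036758 ≈ 0.040
P(S5 | contaminated) = 0.02407/0.036758 ≈ 0.655
(Check: 0.012+0.026+0.268+0.040+0.655 = 1.001.)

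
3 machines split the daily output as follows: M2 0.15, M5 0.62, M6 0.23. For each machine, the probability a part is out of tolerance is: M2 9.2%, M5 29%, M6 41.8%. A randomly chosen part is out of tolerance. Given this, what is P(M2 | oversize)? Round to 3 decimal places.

0.048

Prior × likelihood for each hypothesis:
  M2: 0.15 × 0.092 = 0.0138
  M5: 0.62 × 0.29 = 0.1798
  M6: 0.23 × 0.418 = 0.09614
Normalizing constant = 0.28974.
P(M2 | evidence) = 0.0138 / 0.28974 ≈ 0.048.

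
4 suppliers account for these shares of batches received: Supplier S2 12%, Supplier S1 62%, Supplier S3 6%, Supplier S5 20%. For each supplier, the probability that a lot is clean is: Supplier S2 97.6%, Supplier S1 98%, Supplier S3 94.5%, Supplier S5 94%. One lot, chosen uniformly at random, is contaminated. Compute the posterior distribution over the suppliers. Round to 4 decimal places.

Taking complements, P(contaminated | each) = Supplier S2 0.024, Supplier S1 0.02, Supplier S3 0.055, Supplier S5 0.06.
Unnormalized posteriors (prior × likelihood):
  Supplier S2: 0.12 × 0.024 = 0.00288
  Supplier S1: 0.62 × 0.02 = 0.0124
  Supplier S3: 0.06 × 0.055 = 0.0033
  Supplier S5: 0.2 × 0.06 = 0.012
Total = 0.03058.
P(Supplier S2 | contaminated) = 0.00288/0.03058 ≈ 0.0942
P(Supplier S1 | contaminated) = 0.0124/0.03058 ≈ 0.4055
P(Supplier S3 | contaminated) = 0.0033/0.03058 ≈ 0.1079
P(Supplier S5 | contaminated) = 0.012/0.03058 ≈ 0.3924

Supplier S2 0.0942, Supplier S1 0.4055, Supplier S3 0.1079, Supplier S5 0.3924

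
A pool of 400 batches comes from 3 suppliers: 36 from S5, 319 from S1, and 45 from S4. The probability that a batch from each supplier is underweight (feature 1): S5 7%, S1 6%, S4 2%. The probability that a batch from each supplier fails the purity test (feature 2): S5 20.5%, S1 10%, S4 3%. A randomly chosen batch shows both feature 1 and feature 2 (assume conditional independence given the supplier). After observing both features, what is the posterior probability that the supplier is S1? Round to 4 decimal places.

0.7788

Prior × likelihood for each hypothesis:
  S5: 0.09 × 0.07 × 0.205 = 0.0012915
  S1: 0.7975 × 0.06 × 0.1 = 0.004785
  S4: 0.1125 × 0.02 × 0.03 = 0.0000675
Normalizing constant = 0.006144.
P(S1 | evidence) = 0.004785 / 0.006144 ≈ 0.7788.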